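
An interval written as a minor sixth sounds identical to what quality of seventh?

A minor sixth spans 8 semitones.
A seventh spanning 8 semitones is doubly diminished (the major seventh is 11).

doubly diminished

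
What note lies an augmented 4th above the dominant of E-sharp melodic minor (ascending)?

E##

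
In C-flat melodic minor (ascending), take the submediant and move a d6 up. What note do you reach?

The submediant of Cb melodic minor (ascending) is Ab.
A diminished sixth (7 semitones) above Ab lands on the letter F, giving Fbb.

Fbb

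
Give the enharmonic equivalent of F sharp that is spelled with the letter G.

F# is pitch class 6. The letter G alone is pitch class 7.
To reach pitch class 6 from G requires an offset of -1 semitone, i.e. flat: Gb.

Gb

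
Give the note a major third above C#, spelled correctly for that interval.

E#

A third above C lands on the letter E.
A major third spans 4 semitones, so C# moves to pitch class 5. On the letter E that is E#.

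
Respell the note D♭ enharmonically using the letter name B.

Db is pitch class 1. The letter B alone is pitch class 11.
To reach pitch class 1 from B requires an offset of +2 semitones, i.e. double sharp: B##.

B##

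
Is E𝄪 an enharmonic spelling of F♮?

No

E## is pitch class 6; F is pitch class 5.
The pitch classes differ (6 vs. 5), so they are not enharmonic equivalents.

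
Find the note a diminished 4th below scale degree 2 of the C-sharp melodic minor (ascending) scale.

Scale degree 2 of C# melodic minor (ascending) is D#.
A diminished fourth (4 semitones) below D# lands on the letter A, giving A##.

A##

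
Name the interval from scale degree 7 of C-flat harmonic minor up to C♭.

minor second

Scale degree 7 of Cb harmonic minor is Bb.
Bb up to Cb: letters B→C make it a second; 1 semitone makes it minor.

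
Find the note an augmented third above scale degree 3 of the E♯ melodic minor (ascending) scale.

B##

Scale degree 3 of E# melodic minor (ascending) is G#.
An augmented third (5 semitones) above G# lands on the letter B, giving B##.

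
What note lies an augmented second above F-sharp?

G##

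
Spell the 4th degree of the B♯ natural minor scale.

E#

The B# natural minor scale runs B# C## D# E# F## G# A#.
Degree 4 is E#.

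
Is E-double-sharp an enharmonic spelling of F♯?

E## = pitch class 6 and F# = pitch class 6 — the same pitch class, so they are enharmonic equivalents.

Yes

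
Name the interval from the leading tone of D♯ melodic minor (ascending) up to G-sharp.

diminished fifth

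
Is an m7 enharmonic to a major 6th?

No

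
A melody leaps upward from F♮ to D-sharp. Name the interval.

augmented sixth

The letter names run F→D, a span of 5 letter steps, so the interval is some kind of sixth.
F to D# is 10 semitones. A major sixth is 9, so 10 makes it augmented.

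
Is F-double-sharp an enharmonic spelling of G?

Yes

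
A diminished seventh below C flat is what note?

D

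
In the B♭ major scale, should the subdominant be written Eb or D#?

Eb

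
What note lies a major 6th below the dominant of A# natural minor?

G#

The dominant of A# natural minor is E#.
A major sixth (9 semitones) below E# lands on the letter G, giving G#.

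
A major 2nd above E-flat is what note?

F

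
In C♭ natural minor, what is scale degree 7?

Bbb

Degree 7 takes the letter 6 steps above C, which is B.
In natural minor, degree 7 sits 10 semitones above the tonic. Cb + 10 semitones is pitch class 9, spelled on B as Bbb.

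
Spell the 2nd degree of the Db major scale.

Degree 2 takes the letter 1 step above D, which is E.
In major, degree 2 sits 2 semitones above the tonic. Db + 2 semitones is pitch class 3, spelled on E as Eb.

Eb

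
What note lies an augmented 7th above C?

A seventh above C lands on the letter B.
An augmented seventh spans 12 semitones, so C moves to pitch class 0. On the letter B that is B#.

B#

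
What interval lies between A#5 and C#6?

minor third

The letter names run A→C, a span of 2 letter steps, so the interval is some kind of third.
A# to C# is 3 semitones. A major third is 4, so 3 makes it minor.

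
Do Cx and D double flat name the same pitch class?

No

Two spellings are enharmonically equivalent only if they share a pitch class.
Here C## → 2, Dbb → 0; 0 ≠ 2, so they are not.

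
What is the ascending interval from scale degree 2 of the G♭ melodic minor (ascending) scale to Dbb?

diminished fourth

Scale degree 2 of Gb melodic minor (ascending) is Ab.
Ab up to Dbb: letters A→D make it a fourth; 4 semitones makes it diminished.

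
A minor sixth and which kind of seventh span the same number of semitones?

A minor sixth spans 8 semitones.
A seventh spanning 8 semitones is doubly diminished (the major seventh is 11).

doubly diminished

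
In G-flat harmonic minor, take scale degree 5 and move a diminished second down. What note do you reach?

C#

Scale degree 5 of Gb harmonic minor is Db.
A diminished second (0 semitones) below Db lands on the letter C, giving C#.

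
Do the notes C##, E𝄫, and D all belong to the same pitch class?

C## is pitch class 2; Ebb is pitch class 2; D is pitch class 2.
All spellings map to pitch class 2, so they are enharmonically equivalent.

Yes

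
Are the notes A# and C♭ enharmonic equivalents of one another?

Two spellings are enharmonically equivalent only if they share a pitch class.
Here A# → 10, Cb → 11; 10 ≠ 11, so they are not.

No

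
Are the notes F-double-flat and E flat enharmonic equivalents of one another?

Fbb = pitch class 3 and Eb = pitch class 3 — the same pitch class, so they are enharmonic equivalents.

Yes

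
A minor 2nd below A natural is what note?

A second below A lands on the letter G.
A minor second spans 1 semitone, so A moves to pitch class 8. On the letter G that is G#.

G#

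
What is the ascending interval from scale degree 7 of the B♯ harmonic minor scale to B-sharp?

Scale degree 7 of B# harmonic minor is A##.
A## up to B#: letters A→B make it a second; 1 semitone makes it minor.

minor second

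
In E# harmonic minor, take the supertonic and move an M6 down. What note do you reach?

The supertonic of E# harmonic minor is F##.
A major sixth (9 semitones) below F## lands on the letter A, giving A#.

A#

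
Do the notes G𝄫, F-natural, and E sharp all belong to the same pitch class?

Yes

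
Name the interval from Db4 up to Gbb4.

diminished fourth

The letter names run D→G, a span of 3 letter steps, so the interval is some kind of fourth.
Db to Gbb is 4 semitones. A perfect fourth is 5, so 4 makes it diminished.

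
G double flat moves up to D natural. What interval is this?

Counting letters G–A–B–C–D gives a fifth.
Gbb→D = 9 semitones, 2 wider than the perfect fifth (7), so doubly augmented.

doubly augmented fifth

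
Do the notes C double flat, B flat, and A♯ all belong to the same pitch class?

Yes

Cbb = pitch class 10 and Bb = pitch class 10 and A# = pitch class 10 — the same pitch class, so they are enharmonic equivalents.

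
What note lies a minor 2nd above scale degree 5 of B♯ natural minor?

G#

Scale degree 5 of B# natural minor is F##.
A minor second (1 semitone) above F## lands on the letter G, giving G#.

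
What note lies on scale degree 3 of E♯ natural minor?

The E# natural minor scale runs E# F## G# A# B# C# D#.
Degree 3 is G#.

G#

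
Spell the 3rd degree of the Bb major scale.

D

The Bb major scale runs Bb C D Eb F G A.
Degree 3 is D.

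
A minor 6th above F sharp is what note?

A sixth above F lands on the letter D.
A minor sixth spans 8 semitones, so F# moves to pitch class 2. On the letter D that is D.

D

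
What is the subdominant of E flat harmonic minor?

The Eb harmonic minor scale runs Eb F Gb Ab Bb Cb D.
Degree 4 is Ab.

Ab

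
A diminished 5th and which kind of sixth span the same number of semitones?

A diminished fifth spans 6 semitones.
A sixth spanning 6 semitones is doubly diminished (the major sixth is 9).

doubly diminished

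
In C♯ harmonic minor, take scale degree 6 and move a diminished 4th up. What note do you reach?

Db

Scale degree 6 of C# harmonic minor is A.
A diminished fourth (4 semitones) above A lands on the letter D, giving Db.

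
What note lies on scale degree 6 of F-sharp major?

The F# major scale runs F# G# A# B C# D# E#.
Degree 6 is D#.

D#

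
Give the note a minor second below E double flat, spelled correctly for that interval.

A second below E lands on the letter D.
A minor second spans 1 semitone, so Ebb moves to pitch class 1. On the letter D that is Db.

Db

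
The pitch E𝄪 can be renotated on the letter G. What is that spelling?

Gb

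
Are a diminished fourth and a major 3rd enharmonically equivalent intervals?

Yes

A diminished fourth spans 4 semitones; a major third spans 4.
They are enharmonically equivalent.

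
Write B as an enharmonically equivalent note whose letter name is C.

B is pitch class 11. The letter C alone is pitch class 0.
To reach pitch class 11 from C requires an offset of -1 semitone, i.e. flat: Cb.

Cb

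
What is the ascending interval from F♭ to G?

The letter names run F→G, a span of 1 letter step, so the interval is some kind of second.
Fb to G is 3 semitones. A major second is 2, so 3 makes it augmented.

augmented second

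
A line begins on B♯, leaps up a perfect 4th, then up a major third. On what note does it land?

G##

A perfect fourth up from B# is E# (letter E, 5 semitones up).
A major third up from E# is G## (letter G, 4 semitones up).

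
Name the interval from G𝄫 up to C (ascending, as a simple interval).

Counting letters G–A–B–C gives a fourth.
Gbb→C = 7 semitones, 2 wider than the perfect fourth (5), so doubly augmented.

doubly augmented fourth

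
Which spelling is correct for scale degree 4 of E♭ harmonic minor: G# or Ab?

Ab

Each scale degree takes a distinct letter name. Degree 4 of a scale on E must use the letter A.
Ab and G# are enharmonically the same pitch, but only Ab uses the letter A, so it is the correct spelling here.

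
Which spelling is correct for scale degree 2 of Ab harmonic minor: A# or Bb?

Bb

Each scale degree takes a distinct letter name. Degree 2 of a scale on A must use the letter B.
Bb and A# are enharmonically the same pitch, but only Bb uses the letter B, so it is the correct spelling here.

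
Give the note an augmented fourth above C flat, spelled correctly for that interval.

C up a perfect fourth is F, so the target letter is F.
From Cb, an augmented fourth is 6 semitones up: F.

F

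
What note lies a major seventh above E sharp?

A seventh above E lands on the letter D.
A major seventh spans 11 semitones, so E# moves to pitch class 4. On the letter D that is D##.

D##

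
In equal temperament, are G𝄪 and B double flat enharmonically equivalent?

G## = pitch class 9 and Bbb = pitch class 9 — the same pitch class, so they are enharmonic equivalents.

Yes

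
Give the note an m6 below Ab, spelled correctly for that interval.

A down a major sixth is C, so the target letter is C.
From Ab, a minor sixth is 8 semitones down: C.

C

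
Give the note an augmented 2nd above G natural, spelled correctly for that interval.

A second above G lands on the letter A.
An augmented second spans 3 semitones, so G moves to pitch class 10. On the letter A that is A#.

A#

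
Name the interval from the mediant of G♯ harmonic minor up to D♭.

diminished third

The mediant of G# harmonic minor is B.
B up to Db: letters B→D make it a third; 2 semitones makes it diminished.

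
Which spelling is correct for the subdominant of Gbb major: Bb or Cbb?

Each scale degree takes a distinct letter name. Degree 4 of a scale on G must use the letter C.
Cbb and Bb are enharmonically the same pitch, but only Cbb uses the letter C, so it is the correct spelling here.

Cbb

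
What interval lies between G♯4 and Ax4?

The letter names run G→A, a span of 1 letter step, so the interval is some kind of second.
G# to A## is 3 semitones. A major second is 2, so 3 makes it augmented.

augmented second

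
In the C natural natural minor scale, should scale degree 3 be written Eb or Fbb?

Each scale degree takes a distinct letter name. Degree 3 of a scale on C must use the letter E.
Eb and Fbb are enharmonically the same pitch, but only Eb uses the letter E, so it is the correct spelling here.

Eb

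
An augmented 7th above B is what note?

A seventh above B lands on the letter A.
An augmented seventh spans 12 semitones, so B moves to pitch class 11. On the letter A that is A##.

A##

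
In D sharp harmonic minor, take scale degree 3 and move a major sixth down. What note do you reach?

A

Scale degree 3 of D# harmonic minor is F#.
A major sixth (9 semitones) below F# lands on the letter A, giving A.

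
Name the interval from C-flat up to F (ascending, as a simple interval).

augmented fourth

The letter names run C→F, a span of 3 letter steps, so the interval is some kind of fourth.
Cb to F is 6 semitones. A perfect fourth is 5, so 6 makes it augmented.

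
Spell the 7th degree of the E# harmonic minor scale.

D##

Degree 7 takes the letter 6 steps above E, which is D.
In harmonic minor, degree 7 sits 11 semitones above the tonic. E# + 11 semitones is pitch class 4, spelled on D as D##.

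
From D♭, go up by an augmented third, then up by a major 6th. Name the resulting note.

D#

An augmented third up from Db is F# (letter F, 5 semitones up).
A major sixth up from F# is D# (letter D, 9 semitones up).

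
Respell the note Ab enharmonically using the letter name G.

G#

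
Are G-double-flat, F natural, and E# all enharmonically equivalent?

Gbb is pitch class 5; F is pitch class 5; E# is pitch class 5.
All spellings map to pitch class 5, so they are enharmonically equivalent.

Yes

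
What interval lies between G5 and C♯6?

augmented fourth

Counting letters G–A–B–C gives a fourth.
G→C# = 6 semitones, 1 wider than the perfect fourth (5), so augmented.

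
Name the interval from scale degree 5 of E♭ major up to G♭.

minor sixth

Scale degree 5 of Eb major is Bb.
Bb up to Gb: letters B→G make it a sixth; 8 semitones makes it minor.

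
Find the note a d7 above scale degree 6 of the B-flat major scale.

Scale degree 6 of Bb major is G.
A diminished seventh (9 semitones) above G lands on the letter F, giving Fb.

Fb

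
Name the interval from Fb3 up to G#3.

doubly augmented second

The letter names run F→G, a span of 1 letter step, so the interval is some kind of second.
Fb to G# is 4 semitones. A major second is 2, so 4 makes it doubly augmented.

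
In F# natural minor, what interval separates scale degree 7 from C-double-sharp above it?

Scale degree 7 of F# natural minor is E.
E up to C##: letters E→C make it a sixth; 10 semitones makes it augmented.

augmented sixth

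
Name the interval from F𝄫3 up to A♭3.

augmented third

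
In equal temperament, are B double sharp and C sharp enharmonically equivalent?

Yes

B## is pitch class 1; C# is pitch class 1.
All spellings map to pitch class 1, so they are enharmonically equivalent.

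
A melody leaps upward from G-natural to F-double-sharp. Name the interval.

The letter names run G→F, a span of 6 letter steps, so the interval is some kind of seventh.
G to F## is 12 semitones. A major seventh is 11, so 12 makes it augmented.

augmented seventh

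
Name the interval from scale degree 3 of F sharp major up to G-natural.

diminished seventh

Scale degree 3 of F# major is A#.
A# up to G: letters A→G make it a seventh; 9 semitones makes it diminished.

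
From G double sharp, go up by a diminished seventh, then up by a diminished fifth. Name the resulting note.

A diminished seventh up from G## is F# (letter F, 9 semitones up).
A diminished fifth up from F# is C (letter C, 6 semitones up).

C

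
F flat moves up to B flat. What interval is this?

Counting letters F–G–A–B gives a fourth.
Fb→Bb = 6 semitones, 1 wider than the perfect fourth (5), so augmented.

augmented fourth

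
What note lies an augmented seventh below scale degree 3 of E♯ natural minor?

Ab

Scale degree 3 of E# natural minor is G#.
An augmented seventh (12 semitones) below G# lands on the letter A, giving Ab.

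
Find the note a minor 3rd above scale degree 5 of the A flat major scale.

Gb

Scale degree 5 of Ab major is Eb.
A minor third (3 semitones) above Eb lands on the letter G, giving Gb.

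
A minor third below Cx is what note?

A##

C down a major third is Ab, so the target letter is A.
From C##, a minor third is 3 semitones down: A##.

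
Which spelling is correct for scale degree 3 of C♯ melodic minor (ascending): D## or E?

E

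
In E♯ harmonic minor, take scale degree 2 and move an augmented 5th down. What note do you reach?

B

Scale degree 2 of E# harmonic minor is F##.
An augmented fifth (8 semitones) below F## lands on the letter B, giving B.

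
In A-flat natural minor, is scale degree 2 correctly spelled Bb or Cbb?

Bb

Each scale degree takes a distinct letter name. Degree 2 of a scale on A must use the letter B.
Bb and Cbb are enharmonically the same pitch, but only Bb uses the letter B, so it is the correct spelling here.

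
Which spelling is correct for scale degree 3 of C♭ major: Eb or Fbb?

Eb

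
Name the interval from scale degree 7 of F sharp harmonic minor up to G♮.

diminished third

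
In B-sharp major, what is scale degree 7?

A##

The B# major scale runs B# C## D## E# F## G## A##.
Degree 7 is A##.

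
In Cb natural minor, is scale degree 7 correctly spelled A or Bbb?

Bbb

Each scale degree takes a distinct letter name. Degree 7 of a scale on C must use the letter B.
Bbb and A are enharmonically the same pitch, but only Bbb uses the letter B, so it is the correct spelling here.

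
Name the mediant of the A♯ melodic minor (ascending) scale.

Degree 3 takes the letter 2 steps above A, which is C.
In melodic minor (ascending), degree 3 sits 3 semitones above the tonic. A# + 3 semitones is pitch class 1, spelled on C as C#.

C#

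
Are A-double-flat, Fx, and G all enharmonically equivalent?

Abb is pitch class 7; F## is pitch class 7; G is pitch class 7.
All spellings map to pitch class 7, so they are enharmonically equivalent.

Yes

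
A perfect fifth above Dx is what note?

D up a perfect fifth is A, so the target letter is A.
From D##, a perfect fifth is 7 semitones up: A##.

A##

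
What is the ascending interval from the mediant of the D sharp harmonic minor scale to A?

minor third

The mediant of D# harmonic minor is F#.
F# up to A: letters F→A make it a third; 3 semitones makes it minor.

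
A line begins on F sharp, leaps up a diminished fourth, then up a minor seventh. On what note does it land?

Ab

A diminished fourth up from F# is Bb (letter B, 4 semitones up).
A minor seventh up from Bb is Ab (letter A, 10 semitones up).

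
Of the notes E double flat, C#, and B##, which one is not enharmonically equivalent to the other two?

In 12-tone equal temperament, enharmonic equivalents share a pitch class. Ebb is pitch class 2; C# is pitch class 1; B## is pitch class 1.
C# and B## share pitch class 1, while Ebb is pitch class 2.

Ebb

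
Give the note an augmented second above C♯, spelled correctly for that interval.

C up a major second is D, so the target letter is D.
From C#, an augmented second is 3 semitones up: D##.

D##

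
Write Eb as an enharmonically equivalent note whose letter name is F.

Plain F sits 2 semitones above Eb, so on the letter F the same pitch needs a double flat: Fbb.

Fbb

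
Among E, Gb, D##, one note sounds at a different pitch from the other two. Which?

In 12-tone equal temperament, enharmonic equivalents share a pitch class. E is pitch class 4; Gb is pitch class 6; D## is pitch class 4.
E and D## share pitch class 4, while Gb is pitch class 6.

Gb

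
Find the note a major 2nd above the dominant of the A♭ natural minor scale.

F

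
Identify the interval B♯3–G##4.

major sixth

The letter names run B→G, a span of 5 letter steps, so the interval is some kind of sixth.
B# to G## is 9 semitones. A major sixth is 9, so 9 makes it major.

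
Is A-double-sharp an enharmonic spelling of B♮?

Yes

A## is pitch class 11; B is pitch class 11.
All spellings map to pitch class 11, so they are enharmonically equivalent.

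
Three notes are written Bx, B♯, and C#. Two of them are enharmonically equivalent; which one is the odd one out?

In 12-tone equal temperament, enharmonic equivalents share a pitch class. B## is pitch class 1; B# is pitch class 0; C# is pitch class 1.
B## and C# share pitch class 1, while B# is pitch class 0.

B#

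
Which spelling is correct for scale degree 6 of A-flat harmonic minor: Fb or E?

Each scale degree takes a distinct letter name. Degree 6 of a scale on A must use the letter F.
Fb and E are enharmonically the same pitch, but only Fb uses the letter F, so it is the correct spelling here.

Fb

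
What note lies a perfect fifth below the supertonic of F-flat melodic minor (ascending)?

The supertonic of Fb melodic minor (ascending) is Gb.
A perfect fifth (7 semitones) below Gb lands on the letter C, giving Cb.

Cb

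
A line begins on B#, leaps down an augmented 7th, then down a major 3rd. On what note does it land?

An augmented seventh down from B# is C (letter C, 12 semitones down).
A major third down from C is Ab (letter A, 4 semitones down).

Ab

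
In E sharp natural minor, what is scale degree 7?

The E# natural minor scale runs E# F## G# A# B# C# D#.
Degree 7 is D#.

D#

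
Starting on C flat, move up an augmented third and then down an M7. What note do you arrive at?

An augmented third up from Cb is E (letter E, 5 semitones up).
A major seventh down from E is F (letter F, 11 semitones down).

F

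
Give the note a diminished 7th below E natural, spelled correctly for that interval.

A seventh below E lands on the letter F.
A diminished seventh spans 9 semitones, so E moves to pitch class 7. On the letter F that is F##.

F##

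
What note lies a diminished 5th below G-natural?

A fifth below G lands on the letter C.
A diminished fifth spans 6 semitones, so G moves to pitch class 1. On the letter C that is C#.

C#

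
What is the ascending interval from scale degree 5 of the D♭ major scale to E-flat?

perfect fifth

Scale degree 5 of Db major is Ab.
Ab up to Eb: letters A→E make it a fifth; 7 semitones makes it perfect.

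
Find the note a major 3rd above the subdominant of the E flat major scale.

The subdominant of Eb major is Ab.
A major third (4 semitones) above Ab lands on the letter C, giving C.

C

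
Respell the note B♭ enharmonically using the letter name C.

Cbb

Bb is pitch class 10. The letter C alone is pitch class 0.
To reach pitch class 10 from C requires an offset of -2 semitones, i.e. double flat: Cbb.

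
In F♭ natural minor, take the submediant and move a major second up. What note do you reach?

Ebb

The submediant of Fb natural minor is Dbb.
A major second (2 semitones) above Dbb lands on the letter E, giving Ebb.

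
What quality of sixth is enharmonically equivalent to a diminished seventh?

major

A diminished seventh spans 9 semitones.
A sixth spanning 9 semitones is major (the major sixth is 9).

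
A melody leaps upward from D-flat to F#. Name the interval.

augmented third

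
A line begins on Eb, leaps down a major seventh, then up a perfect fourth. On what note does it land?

A major seventh down from Eb is Fb (letter F, 11 semitones down).
A perfect fourth up from Fb is Bbb (letter B, 5 semitones up).

Bbb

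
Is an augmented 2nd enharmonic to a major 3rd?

An augmented second spans 3 semitones; a major third spans 4.
The spans differ, so they are not enharmonic equivalents.

No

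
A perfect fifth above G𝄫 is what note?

G up a perfect fifth is D, so the target letter is D.
From Gbb, a perfect fifth is 7 semitones up: Dbb.

Dbb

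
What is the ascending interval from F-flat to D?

The letter names run F→D, a span of 5 letter steps, so the interval is some kind of sixth.
Fb to D is 10 semitones. A major sixth is 9, so 10 makes it augmented.

augmented sixth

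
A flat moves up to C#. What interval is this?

augmented third

The letter names run A→C, a span of 2 letter steps, so the interval is some kind of third.
Ab to C# is 5 semitones. A major third is 4, so 5 makes it augmented.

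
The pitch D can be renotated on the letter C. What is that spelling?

C##

D is pitch class 2. The letter C alone is pitch class 0.
To reach pitch class 2 from C requires an offset of +2 semitones, i.e. double sharp: C##.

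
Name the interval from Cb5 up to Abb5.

minor sixth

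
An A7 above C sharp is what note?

C up a major seventh is B, so the target letter is B.
From C#, an augmented seventh is 12 semitones up: B##.

B##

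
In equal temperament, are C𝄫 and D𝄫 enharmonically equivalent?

No

Cbb is pitch class 10; Dbb is pitch class 0.
The pitch classes differ (10 vs. 0), so they are not enharmonic equivalents.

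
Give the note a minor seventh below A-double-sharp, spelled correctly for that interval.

B##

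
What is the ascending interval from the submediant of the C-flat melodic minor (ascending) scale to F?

major sixth

The submediant of Cb melodic minor (ascending) is Ab.
Ab up to F: letters A→F make it a sixth; 9 semitones makes it major.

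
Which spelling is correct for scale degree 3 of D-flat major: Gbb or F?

Each scale degree takes a distinct letter name. Degree 3 of a scale on D must use the letter F.
F and Gbb are enharmonically the same pitch, but only F uses the letter F, so it is the correct spelling here.

F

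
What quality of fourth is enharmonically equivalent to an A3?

An augmented third spans 5 semitones.
A fourth spanning 5 semitones is perfect (the perfect fourth is 5).

perfect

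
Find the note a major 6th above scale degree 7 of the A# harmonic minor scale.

E##

Scale degree 7 of A# harmonic minor is G##.
A major sixth (9 semitones) above G## lands on the letter E, giving E##.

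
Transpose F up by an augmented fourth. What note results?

B

A fourth above F lands on the letter B.
An augmented fourth spans 6 semitones, so F moves to pitch class 11. On the letter B that is B.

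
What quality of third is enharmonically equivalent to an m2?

doubly diminished

A minor second spans 1 semitone.
A third spanning 1 semitone is doubly diminished (the major third is 4).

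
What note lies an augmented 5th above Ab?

A up a perfect fifth is E, so the target letter is E.
From Ab, an augmented fifth is 8 semitones up: E.

E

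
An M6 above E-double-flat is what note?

Cb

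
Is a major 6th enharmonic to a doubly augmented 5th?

A major sixth spans 9 semitones; a doubly augmented fifth spans 9.
They are enharmonically equivalent.

Yes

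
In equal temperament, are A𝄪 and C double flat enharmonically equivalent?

No

Two spellings are enharmonically equivalent only if they share a pitch class.
Here A## → 11, Cbb → 10; 10 ≠ 11, so they are not.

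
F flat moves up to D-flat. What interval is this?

The letter names run F→D, a span of 5 letter steps, so the interval is some kind of sixth.
Fb to Db is 9 semitones. A major sixth is 9, so 9 makes it major.

major sixth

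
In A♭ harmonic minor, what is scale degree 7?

G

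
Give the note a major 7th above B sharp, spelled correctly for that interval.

A##

A seventh above B lands on the letter A.
A major seventh spans 11 semitones, so B# moves to pitch class 11. On the letter A that is A##.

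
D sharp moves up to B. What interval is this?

minor sixth

Counting letters D–E–F–G–A–B gives a sixth.
D#→B = 8 semitones, 1 narrower than the major sixth (9), so minor.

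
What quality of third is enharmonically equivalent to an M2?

diminished

A major second spans 2 semitones.
A third spanning 2 semitones is diminished (the major third is 4).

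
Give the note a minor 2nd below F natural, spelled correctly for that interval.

E

A second below F lands on the letter E.
A minor second spans 1 semitone, so F moves to pitch class 4. On the letter E that is E.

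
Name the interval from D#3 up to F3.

diminished third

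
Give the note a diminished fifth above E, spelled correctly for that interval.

E up a perfect fifth is B, so the target letter is B.
From E, a diminished fifth is 6 semitones up: Bb.

Bb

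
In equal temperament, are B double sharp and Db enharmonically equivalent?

Yes

B## is pitch class 1; Db is pitch class 1.
All spellings map to pitch class 1, so they are enharmonically equivalent.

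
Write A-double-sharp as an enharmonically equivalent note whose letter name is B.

B

A## is pitch class 11. The letter B alone is pitch class 11.
Pitch class 11 on B needs no accidental: B.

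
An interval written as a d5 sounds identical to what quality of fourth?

augmented

A diminished fifth spans 6 semitones.
A fourth spanning 6 semitones is augmented (the perfect fourth is 5).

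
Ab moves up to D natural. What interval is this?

augmented fourth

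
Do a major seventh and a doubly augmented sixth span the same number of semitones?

Yes

A major seventh spans 11 semitones; a doubly augmented sixth spans 11.
They are enharmonically equivalent.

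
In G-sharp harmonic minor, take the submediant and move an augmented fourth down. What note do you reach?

The submediant of G# harmonic minor is E.
An augmented fourth (6 semitones) below E lands on the letter B, giving Bb.

Bb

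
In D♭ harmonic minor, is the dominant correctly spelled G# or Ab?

Ab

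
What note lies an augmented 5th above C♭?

A fifth above C lands on the letter G.
An augmented fifth spans 8 semitones, so Cb moves to pitch class 7. On the letter G that is G.

G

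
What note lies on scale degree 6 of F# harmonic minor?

D

Degree 6 takes the letter 5 steps above F, which is D.
In harmonic minor, degree 6 sits 8 semitones above the tonic. F# + 8 semitones is pitch class 2, spelled on D as D.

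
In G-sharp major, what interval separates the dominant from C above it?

The dominant of G# major is D#.
D# up to C: letters D→C make it a seventh; 9 semitones makes it diminished.

diminished seventh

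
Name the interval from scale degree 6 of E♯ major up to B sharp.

minor seventh

Scale degree 6 of E# major is C##.
C## up to B#: letters C→B make it a seventh; 10 semitones makes it minor.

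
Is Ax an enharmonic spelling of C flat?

A## is pitch class 11; Cb is pitch class 11.
All spellings map to pitch class 11, so they are enharmonically equivalent.

Yes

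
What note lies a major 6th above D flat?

Bb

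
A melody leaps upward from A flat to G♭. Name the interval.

minor seventh

Counting letters A–B–C–D–E–F–G gives a seventh.
Ab→Gb = 10 semitones, 1 narrower than the major seventh (11), so minor.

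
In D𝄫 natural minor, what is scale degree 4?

Gbb

Degree 4 takes the letter 3 steps above D, which is G.
In natural minor, degree 4 sits 5 semitones above the tonic. Dbb + 5 semitones is pitch class 5, spelled on G as Gbb.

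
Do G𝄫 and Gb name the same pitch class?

No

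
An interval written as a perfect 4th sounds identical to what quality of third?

A perfect fourth spans 5 semitones.
A third spanning 5 semitones is augmented (the major third is 4).

augmented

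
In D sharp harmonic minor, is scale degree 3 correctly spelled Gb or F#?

Each scale degree takes a distinct letter name. Degree 3 of a scale on D must use the letter F.
F# and Gb are enharmonically the same pitch, but only F# uses the letter F, so it is the correct spelling here.

F#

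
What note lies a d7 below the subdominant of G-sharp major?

The subdominant of G# major is C#.
A diminished seventh (9 semitones) below C# lands on the letter D, giving D##.

D##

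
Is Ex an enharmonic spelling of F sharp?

Yes

E## is pitch class 6; F# is pitch class 6.
All spellings map to pitch class 6, so they are enharmonically equivalent.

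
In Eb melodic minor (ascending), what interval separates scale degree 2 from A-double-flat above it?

Scale degree 2 of Eb melodic minor (ascending) is F.
F up to Abb: letters F→A make it a third; 2 semitones makes it diminished.

diminished third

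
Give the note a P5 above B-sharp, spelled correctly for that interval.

F##

B up a perfect fifth is F#, so the target letter is F.
From B#, a perfect fifth is 7 semitones up: F##.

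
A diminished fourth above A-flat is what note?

A fourth above A lands on the letter D.
A diminished fourth spans 4 semitones, so Ab moves to pitch class 0. On the letter D that is Dbb.

Dbb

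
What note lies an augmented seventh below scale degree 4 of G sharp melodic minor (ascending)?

Db

Scale degree 4 of G# melodic minor (ascending) is C#.
An augmented seventh (12 semitones) below C# lands on the letter D, giving Db.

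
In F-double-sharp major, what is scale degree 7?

E##

The F## major scale runs F## G## A## B# C## D## E##.
Degree 7 is E##.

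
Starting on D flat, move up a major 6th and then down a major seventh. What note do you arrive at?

A major sixth up from Db is Bb (letter B, 9 semitones up).
A major seventh down from Bb is Cb (letter C, 11 semitones down).

Cb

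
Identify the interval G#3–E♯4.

major sixth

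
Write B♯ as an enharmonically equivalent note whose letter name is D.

B# is pitch class 0. The letter D alone is pitch class 2.
To reach pitch class 0 from D requires an offset of -2 semitones, i.e. double flat: Dbb.

Dbb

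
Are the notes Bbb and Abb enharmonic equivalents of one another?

Two spellings are enharmonically equivalent only if they share a pitch class.
Here Bbb → 9, Abb → 7; 7 ≠ 9, so they are not.

No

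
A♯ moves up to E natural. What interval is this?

diminished fifth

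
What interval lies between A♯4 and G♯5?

minor seventh

The letter names run A→G, a span of 6 letter steps, so the interval is some kind of seventh.
A# to G# is 10 semitones. A major seventh is 11, so 10 makes it minor.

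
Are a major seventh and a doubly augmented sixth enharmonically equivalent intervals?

Yes

A major seventh spans 11 semitones; a doubly augmented sixth spans 11.
They are enharmonically equivalent.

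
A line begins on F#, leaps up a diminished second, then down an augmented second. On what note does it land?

Fbb

A diminished second up from F# is Gb (letter G, 0 semitones up).
An augmented second down from Gb is Fbb (letter F, 3 semitones down).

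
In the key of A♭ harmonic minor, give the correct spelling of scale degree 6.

Fb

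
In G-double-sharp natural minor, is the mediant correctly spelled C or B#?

B#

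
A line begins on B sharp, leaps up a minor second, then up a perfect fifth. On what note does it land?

G#

A minor second up from B# is C# (letter C, 1 semitone up).
A perfect fifth up from C# is G# (letter G, 7 semitones up).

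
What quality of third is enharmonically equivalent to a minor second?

doubly diminished

A minor second spans 1 semitone.
A third spanning 1 semitone is doubly diminished (the major third is 4).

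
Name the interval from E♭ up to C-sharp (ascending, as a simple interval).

The letter names run E→C, a span of 5 letter steps, so the interval is some kind of sixth.
Eb to C# is 10 semitones. A major sixth is 9, so 10 makes it augmented.

augmented sixth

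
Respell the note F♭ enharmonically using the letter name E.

Plain E sits at the same pitch as Fb, so on the letter E the same pitch needs a natural: E.

E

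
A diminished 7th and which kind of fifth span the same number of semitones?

doubly augmented

A diminished seventh spans 9 semitones.
A fifth spanning 9 semitones is doubly augmented (the perfect fifth is 7).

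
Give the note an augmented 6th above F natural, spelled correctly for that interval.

D#

A sixth above F lands on the letter D.
An augmented sixth spans 10 semitones, so F moves to pitch class 3. On the letter D that is D#.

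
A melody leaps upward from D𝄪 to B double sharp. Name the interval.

The letter names run D→B, a span of 5 letter steps, so the interval is some kind of sixth.
D## to B## is 9 semitones. A major sixth is 9, so 9 makes it major.

major sixth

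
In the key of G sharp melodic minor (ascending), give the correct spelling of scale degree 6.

E#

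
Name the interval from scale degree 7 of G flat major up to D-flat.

minor sixth

Scale degree 7 of Gb major is F.
F up to Db: letters F→D make it a sixth; 8 semitones makes it minor.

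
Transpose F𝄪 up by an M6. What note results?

D##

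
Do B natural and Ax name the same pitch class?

Yes

B is pitch class 11; A## is pitch class 11.
All spellings map to pitch class 11, so they are enharmonically equivalent.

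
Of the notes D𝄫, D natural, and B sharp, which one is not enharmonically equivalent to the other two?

In 12-tone equal temperament, enharmonic equivalents share a pitch class. Dbb is pitch class 0; D is pitch class 2; B# is pitch class 0.
Dbb and B# share pitch class 0, while D is pitch class 2.

D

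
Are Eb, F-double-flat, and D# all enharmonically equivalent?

Yes

Eb is pitch class 3; Fbb is pitch class 3; D# is pitch class 3.
All spellings map to pitch class 3, so they are enharmonically equivalent.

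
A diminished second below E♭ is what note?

D#

A second below E lands on the letter D.
A diminished second spans 0 semitones, so Eb moves to pitch class 3. On the letter D that is D#.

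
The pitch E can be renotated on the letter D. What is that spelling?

E is pitch class 4. The letter D alone is pitch class 2.
To reach pitch class 4 from D requires an offset of +2 semitones, i.e. double sharp: D##.

D##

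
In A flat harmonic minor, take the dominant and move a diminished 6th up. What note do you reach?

Cbb

The dominant of Ab harmonic minor is Eb.
A diminished sixth (7 semitones) above Eb lands on the letter C, giving Cbb.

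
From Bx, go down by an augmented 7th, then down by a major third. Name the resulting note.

An augmented seventh down from B## is C# (letter C, 12 semitones down).
A major third down from C# is A (letter A, 4 semitones down).

A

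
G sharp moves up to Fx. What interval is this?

The letter names run G→F, a span of 6 letter steps, so the interval is some kind of seventh.
G# to F## is 11 semitones. A major seventh is 11, so 11 makes it major.

major seventh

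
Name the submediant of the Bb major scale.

G

The Bb major scale runs Bb C D Eb F G A.
Degree 6 is G.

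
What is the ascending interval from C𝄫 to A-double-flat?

major sixth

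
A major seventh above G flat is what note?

F

G up a major seventh is F#, so the target letter is F.
From Gb, a major seventh is 11 semitones up: F.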